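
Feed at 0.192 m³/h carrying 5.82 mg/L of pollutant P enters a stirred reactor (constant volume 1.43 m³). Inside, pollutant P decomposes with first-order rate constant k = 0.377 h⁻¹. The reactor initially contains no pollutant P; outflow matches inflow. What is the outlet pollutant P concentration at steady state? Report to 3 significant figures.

1.53 mg/L

V dC/dt = Q(C_in − C) − k V C.
At steady state: 0 = Q C_in − (Q + kV) C_ss, so C_ss = Q C_in/(Q + kV).
C_ss = 0.192·5.82/(0.192 + 0.377·1.43) = 1.1174/0.73111 = 1.5284 mg/L.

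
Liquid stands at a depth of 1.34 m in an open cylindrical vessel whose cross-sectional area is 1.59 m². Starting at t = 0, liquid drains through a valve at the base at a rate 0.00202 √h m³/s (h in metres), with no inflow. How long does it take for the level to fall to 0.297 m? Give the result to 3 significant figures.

With no inflow, A dh/dt = −0.00202 √h.
This is separable: 2 d(√h)/dt = −0.00202/A, so √h = √h₀ − (0.00202/(2A)) t.
t = 2A(√h₀ − √h)/0.00202 = 2·1.59·(√1.34 − √0.297)/0.00202
  = 3.1800 × (1.1576 − 0.54498) / 0.00202 = 964.40 s.

964 s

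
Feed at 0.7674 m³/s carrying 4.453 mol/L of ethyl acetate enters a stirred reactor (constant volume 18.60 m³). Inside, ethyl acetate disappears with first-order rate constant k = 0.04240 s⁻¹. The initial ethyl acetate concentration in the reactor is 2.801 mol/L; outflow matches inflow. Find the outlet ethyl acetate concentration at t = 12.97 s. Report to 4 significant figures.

Species balance: V dC/dt = Q C_in − Q C − k V C.
This is linear with rate a = Q/V + k = 0.0836581 s⁻¹.
C_ss = Q C_in/(Q + kV) = 2.19611 mol/L; C(t) = C_ss + (C₀ − C_ss) e^(−a t).
C(12.97) = 2.19611 + (0.604892)·e^(−0.0836581·12.97) = 2.19611 + (0.604892)·0.337887 = 2.40049 mol/L.

2.400 mol/L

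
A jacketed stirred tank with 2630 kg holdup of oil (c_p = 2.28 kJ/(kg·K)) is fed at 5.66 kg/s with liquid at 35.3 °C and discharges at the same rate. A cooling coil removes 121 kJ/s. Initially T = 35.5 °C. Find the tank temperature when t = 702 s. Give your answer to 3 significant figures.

28.0 °C

Unsteady energy balance on the tank contents: M c_p dT/dt = ṁ c_p (T_in − T) − 121.
τ = M/ṁ = 464.66 s; T_ss = T_in − Q̇/(ṁ c_p) = 35.3 − 121/(5.66·2.28) = 25.924 °C.
T approaches T_ss exponentially: T(t) = T_ss + (T₀ − T_ss) e^(−t/τ).
T(702) = 25.924 + (9.5764)·e^(−702/464.66) = 25.924 + (9.5764)·0.22074 = 28.038 °C.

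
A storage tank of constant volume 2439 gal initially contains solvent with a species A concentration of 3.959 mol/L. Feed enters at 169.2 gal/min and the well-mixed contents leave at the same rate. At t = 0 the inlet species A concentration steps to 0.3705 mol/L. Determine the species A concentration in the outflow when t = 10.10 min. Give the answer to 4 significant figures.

2.151 mol/L

Unsteady species balance (constant V, well mixed): V dC/dt = Q(C_in − C).
Time constant τ = V/Q = 2439/169.2 = 14.4149 min.
C approaches C_in exponentially: C(t) = C_in + (C₀ − C_in) e^(−t/τ).
C(10.10) = 0.3705 + (3.959 − 0.3705)·e^(−10.10/14.4149) = 0.3705 + (3.58850)·0.496256 = 2.15131 mol/L.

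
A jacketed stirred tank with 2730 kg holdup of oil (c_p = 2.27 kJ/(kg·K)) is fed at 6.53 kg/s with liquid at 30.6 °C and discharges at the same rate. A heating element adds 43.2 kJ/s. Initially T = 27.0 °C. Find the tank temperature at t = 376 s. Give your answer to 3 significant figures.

First-law balance (no shaft work): M c_p dT/dt = ṁ c_p (T_in − T) + 43.2.
τ = M/ṁ = 418.07 s; T_ss = T_in + Q̇/(ṁ c_p) = 30.6 + 43.2/(6.53·2.27) = 33.514 °C.
Integrating: T(t) = T_ss + (T₀ − T_ss) e^(−t/τ).
T(376) = 33.514 + (-6.5144)·e^(−376/418.07) = 33.514 + (-6.5144)·0.40683 = 30.864 °C.

30.9 °C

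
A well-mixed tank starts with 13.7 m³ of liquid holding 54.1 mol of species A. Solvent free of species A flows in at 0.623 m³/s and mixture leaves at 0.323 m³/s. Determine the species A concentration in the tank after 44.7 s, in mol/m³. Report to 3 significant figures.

Total volume: dV/dt = Q_in − Q_out = 0.30000 m³/s, so V(t) = 13.7 + 0.30000 t and V(44.7) = 27.110 m³.
Solute balance: dm/dt = 0 − Q_out C = −Q_out m/V(t).
dm/m = −Q_out dt/(V₀ + 0.30000 t); integrating gives ln(m/m₀) = −(Q_out/(Q_in−Q_out)) ln(V/V₀).
m = m₀ (V₀/V)^(Q_out/(Q_in−Q_out)) = 54.1 × (13.7/27.110)^(1.0767) = 25.946 mol.
C = m/V = 25.946/27.110 = 0.95705 mol/m³.

0.957 mol/m³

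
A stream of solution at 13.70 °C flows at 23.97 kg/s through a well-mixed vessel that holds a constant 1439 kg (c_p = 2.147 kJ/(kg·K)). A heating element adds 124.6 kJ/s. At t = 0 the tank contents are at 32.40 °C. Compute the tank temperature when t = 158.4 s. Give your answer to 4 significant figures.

First-law balance (no shaft work): M c_p dT/dt = ṁ c_p (T_in − T) + 124.6.
τ = M/ṁ = 60.0334 s; T_ss = T_in + Q̇/(ṁ c_p) = 13.70 + 124.6/(23.97·2.147) = 16.1211 °C.
Integrating: T(t) = T_ss + (T₀ − T_ss) e^(−t/τ).
T(158.4) = 16.1211 + (16.2789)·e^(−158.4/60.0334) = 16.1211 + (16.2789)·0.0714661 = 17.2845 °C.

17.28 °C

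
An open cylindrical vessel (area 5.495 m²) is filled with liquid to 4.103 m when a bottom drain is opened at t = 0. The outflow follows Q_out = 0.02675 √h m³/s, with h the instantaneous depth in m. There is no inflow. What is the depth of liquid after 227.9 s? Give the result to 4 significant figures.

Volume balance on the tank: A dh/dt = −0.02675 √h.
Separate and integrate: 2(√h − √h₀) = −(0.02675/A) t.
√h = √4.103 − 0.02675·227.9/(2·5.495) = 2.02559 − 0.554716 = 1.47087.
h = 1.47087² = 2.16346 m.

2.163 m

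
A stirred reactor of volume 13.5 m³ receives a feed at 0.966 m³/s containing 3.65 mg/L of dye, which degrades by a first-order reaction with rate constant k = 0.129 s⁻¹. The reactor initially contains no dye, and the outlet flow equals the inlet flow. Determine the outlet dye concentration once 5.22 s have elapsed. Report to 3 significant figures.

0.845 mg/L

V dC/dt = Q(C_in − C) − k V C.
This is linear with rate a = Q/V + k = 0.20056 s⁻¹.
C_ss = Q C_in/(Q + kV) = 1.3023 mg/L; C(t) = C_ss + (C₀ − C_ss) e^(−a t).
C(5.22) = 1.3023 + (-1.3023)·e^(−0.20056·5.22) = 1.3023 + (-1.3023)·0.35102 = 0.84514 mg/L.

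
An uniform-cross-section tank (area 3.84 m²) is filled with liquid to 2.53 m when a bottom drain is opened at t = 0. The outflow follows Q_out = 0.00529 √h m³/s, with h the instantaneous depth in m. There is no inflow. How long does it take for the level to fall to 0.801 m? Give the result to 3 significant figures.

With no inflow, A dh/dt = −0.00529 √h.
This is separable: 2 d(√h)/dt = −0.00529/A, so √h = √h₀ − (0.00529/(2A)) t.
t = 2A(√h₀ − √h)/0.00529 = 2·3.84·(√2.53 − √0.801)/0.00529
  = 7.6800 × (1.5906 − 0.89499) / 0.00529 = 1009.9 s.

1010 s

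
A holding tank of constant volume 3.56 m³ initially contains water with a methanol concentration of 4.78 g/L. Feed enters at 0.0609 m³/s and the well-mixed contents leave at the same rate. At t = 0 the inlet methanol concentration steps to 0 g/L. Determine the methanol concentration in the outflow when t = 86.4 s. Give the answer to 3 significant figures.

1.09 g/L

Unsteady species balance (constant V, well mixed): V dC/dt = Q(C_in − C).
Rewrite as dC/dt + C/τ = C_in/τ, τ = V/Q = 58.456 s.
Integrating: C(t) = C_in + (C₀ − C_in) e^(−t/τ).
C(86.4) = 0 + (4.78 − 0)·e^(−86.4/58.456) = 0 + (4.7800)·0.22809 = 1.0903 g/L.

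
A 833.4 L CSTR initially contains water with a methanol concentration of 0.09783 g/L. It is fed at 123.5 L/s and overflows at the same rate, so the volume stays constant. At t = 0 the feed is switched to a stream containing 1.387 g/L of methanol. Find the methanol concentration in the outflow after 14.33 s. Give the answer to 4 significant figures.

Unsteady species balance (constant V, well mixed): V dC/dt = Q(C_in − C).
Rewrite as dC/dt + C/τ = C_in/τ, τ = V/Q = 6.74818 s.
C approaches C_in exponentially: C(t) = C_in + (C₀ − C_in) e^(−t/τ).
C(14.33) = 1.387 + (0.09783 − 1.387)·e^(−14.33/6.74818) = 1.387 + (-1.28917)·0.119608 = 1.23281 g/L.

1.233 g/L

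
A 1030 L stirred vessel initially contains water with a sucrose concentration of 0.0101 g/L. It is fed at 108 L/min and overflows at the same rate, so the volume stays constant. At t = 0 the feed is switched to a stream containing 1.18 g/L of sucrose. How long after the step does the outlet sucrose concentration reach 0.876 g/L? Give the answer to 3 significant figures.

12.9 min

Species balance: V dC/dt = Q(C_in − C) ⇒ τ = V/Q = 9.5370 min.
C(t) = C_in + (C₀ − C_in) e^(−t/τ). Set C = 0.876 and solve for t:
e^(−t/τ) = (C − C_in)/(C₀ − C_in) = (0.876 − 1.18)/(0.0101 − 1.18) = 0.25985
t = −τ ln(…) = 9.5370 × 1.3476 = 12.853 min.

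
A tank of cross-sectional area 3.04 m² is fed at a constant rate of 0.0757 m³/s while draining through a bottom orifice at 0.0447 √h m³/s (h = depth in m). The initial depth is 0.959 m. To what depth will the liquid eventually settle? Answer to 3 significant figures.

A dh/dt = Q_in − 0.0447 √h. Steady state requires inflow = outflow:
Q_in = 0.0447 √h_ss ⇒ √h_ss = 0.0757/0.0447 = 1.6935.
h_ss = 1.6935² = 2.8680 m. (Since h₀ = 0.959 m < h_ss, the level will rise toward this value.)

2.87 m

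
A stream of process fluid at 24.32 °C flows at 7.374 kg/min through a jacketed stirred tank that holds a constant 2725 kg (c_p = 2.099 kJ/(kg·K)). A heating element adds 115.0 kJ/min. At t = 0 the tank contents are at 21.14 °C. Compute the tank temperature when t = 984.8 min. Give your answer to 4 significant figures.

31.01 °C

M c_p dT/dt = ṁ c_p (T_in − T) + Q̇.
Rearrange: dT/dt = (T_ss − T)/τ with τ = M/ṁ = 369.542 min and T_ss = T_in + Q̇/(ṁ c_p) = 31.7499 °C.
Integrating: T(t) = T_ss + (T₀ − T_ss) e^(−t/τ).
T(984.8) = 31.7499 + (-10.6099)·e^(−984.8/369.542) = 31.7499 + (-10.6099)·0.0696047 = 31.0114 °C.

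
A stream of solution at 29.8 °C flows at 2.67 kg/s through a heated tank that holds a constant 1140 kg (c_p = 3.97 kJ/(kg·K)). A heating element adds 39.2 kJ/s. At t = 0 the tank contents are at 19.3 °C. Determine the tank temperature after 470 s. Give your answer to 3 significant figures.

28.8 °C

M c_p dT/dt = ṁ c_p (T_in − T) + Q̇.
τ = M/ṁ = 426.97 s; T_ss = T_in + Q̇/(ṁ c_p) = 29.8 + 39.2/(2.67·3.97) = 33.498 °C.
Solution: T(t) = T_ss + (T₀ − T_ss) e^(−t/τ).
T(470) = 33.498 + (-14.198)·e^(−470/426.97) = 33.498 + (-14.198)·0.33261 = 28.776 °C.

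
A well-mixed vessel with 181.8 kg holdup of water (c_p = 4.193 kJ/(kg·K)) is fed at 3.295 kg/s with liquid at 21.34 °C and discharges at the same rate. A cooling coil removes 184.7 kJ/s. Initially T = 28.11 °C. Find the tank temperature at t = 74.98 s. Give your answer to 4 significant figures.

13.15 °C

M c_p dT/dt = ṁ c_p (T_in − T) − Q̇.
τ = M/ṁ = 55.1745 s; T_ss = T_in − Q̇/(ṁ c_p) = 21.34 − 184.7/(3.295·4.193) = 7.97138 °C.
T approaches T_ss exponentially: T(t) = T_ss + (T₀ − T_ss) e^(−t/τ).
T(74.98) = 7.97138 + (20.1386)·e^(−74.98/55.1745) = 7.97138 + (20.1386)·0.256928 = 13.1455 °C.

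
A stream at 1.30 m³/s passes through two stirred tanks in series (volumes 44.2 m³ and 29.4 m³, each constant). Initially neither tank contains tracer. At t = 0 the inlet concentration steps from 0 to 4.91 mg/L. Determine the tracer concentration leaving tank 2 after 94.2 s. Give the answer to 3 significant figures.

4.14 mg/L

Each tank obeys Vᵢ dCᵢ/dt = Q(Cᵢ₋₁ − Cᵢ), so τᵢ = Vᵢ/Q.
τ₁ = 44.2/1.30 = 34.000 s; τ₂ = 29.4/1.30 = 22.615 s.
Solving the cascade with C₁(0)=C₂(0)=0 gives C₂(t) = C_in[1 − (τ₁ e^(−t/τ₁) − τ₂ e^(−t/τ₂))/(τ₁ − τ₂)].
At t = 94.2: e^(−t/τ₁) = 0.062625, e^(−t/τ₂) = 0.015525.
C₂ = 4.91·[1 − (34.000·0.062625 − 22.615·0.015525)/(11.385)] = 4.91·0.84381 = 4.1431 mg/L.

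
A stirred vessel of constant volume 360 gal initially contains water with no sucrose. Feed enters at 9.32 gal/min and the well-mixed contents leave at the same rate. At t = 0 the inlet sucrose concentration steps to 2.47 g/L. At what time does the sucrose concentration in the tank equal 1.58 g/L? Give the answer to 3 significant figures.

39.4 min

Species balance: V dC/dt = Q(C_in − C) ⇒ τ = V/Q = 38.627 min.
C(t) = C_in + (C₀ − C_in) e^(−t/τ). Set C = 1.58 and solve for t:
e^(−t/τ) = (C − C_in)/(C₀ − C_in) = (1.58 − 2.47)/(0 − 2.47) = 0.36032
t = −τ ln(…) = 38.627 × 1.0208 = 39.428 min.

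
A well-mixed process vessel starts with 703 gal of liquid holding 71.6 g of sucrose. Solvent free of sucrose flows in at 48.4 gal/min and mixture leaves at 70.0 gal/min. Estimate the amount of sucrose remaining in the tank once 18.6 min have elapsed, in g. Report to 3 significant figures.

4.59 g

Total volume: dV/dt = Q_in − Q_out = -21.600 gal/min, so V(t) = 703 − 21.600 t and V(18.6) = 301.24 gal.
Solute balance: dm/dt = 0 − Q_out C = −Q_out m/V(t).
Separate: dm/m = −Q_out dt/V(t) ⇒ ln(m/m₀) = −(Q_out/(Q_in−Q_out)) ln(V/V₀).
m = m₀ (V₀/V)^(Q_out/(Q_in−Q_out)) = 71.6 × (703/301.24)^(-3.2407) = 4.5939 g.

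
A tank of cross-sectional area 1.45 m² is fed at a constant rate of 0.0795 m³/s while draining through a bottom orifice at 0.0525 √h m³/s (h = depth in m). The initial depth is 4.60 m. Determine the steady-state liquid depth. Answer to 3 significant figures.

Unsteady balance on liquid volume: A dh/dt = Q_in − 0.0525 √h. At steady state dh/dt = 0:
Q_in = 0.0525 √h_ss ⇒ √h_ss = 0.0795/0.0525 = 1.5143.
h_ss = 1.5143² = 2.2931 m. (Since h₀ = 4.60 m > h_ss, the level will fall toward this value.)

2.29 m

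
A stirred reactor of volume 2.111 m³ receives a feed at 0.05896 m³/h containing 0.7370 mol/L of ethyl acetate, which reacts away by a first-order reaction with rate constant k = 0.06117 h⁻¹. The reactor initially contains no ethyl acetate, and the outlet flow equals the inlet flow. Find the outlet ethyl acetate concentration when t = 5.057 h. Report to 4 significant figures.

0.08380 mol/L

Species balance: V dC/dt = Q C_in − Q C − k V C.
This is linear with rate a = Q/V + k = 0.0890999 h⁻¹.
C_ss = Q C_in/(Q + kV) = 0.231025 mol/L; C(t) = C_ss + (C₀ − C_ss) e^(−a t).
C(5.057) = 0.231025 + (-0.231025)·e^(−0.0890999·5.057) = 0.231025 + (-0.231025)·0.637260 = 0.0838022 mol/L.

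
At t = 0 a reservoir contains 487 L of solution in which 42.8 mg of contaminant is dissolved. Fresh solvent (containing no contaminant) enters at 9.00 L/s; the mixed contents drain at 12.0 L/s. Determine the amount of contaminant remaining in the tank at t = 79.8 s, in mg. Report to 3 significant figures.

2.86 mg

Total volume: dV/dt = Q_in − Q_out = -3.0000 L/s, so V(t) = 487 − 3.0000 t and V(79.8) = 247.60 L.
Species balance (pure solvent in): dm/dt = −Q_out · m/V(t).
Separate: dm/m = −Q_out dt/V(t) ⇒ ln(m/m₀) = −(Q_out/(Q_in−Q_out)) ln(V/V₀).
m = m₀ (V₀/V)^(Q_out/(Q_in−Q_out)) = 42.8 × (487/247.60)^(-4.0000) = 2.8598 mg.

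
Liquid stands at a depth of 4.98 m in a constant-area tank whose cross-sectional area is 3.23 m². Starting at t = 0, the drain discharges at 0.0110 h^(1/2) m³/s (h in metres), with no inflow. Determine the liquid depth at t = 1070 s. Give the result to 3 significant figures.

0.168 m

Volume balance on the tank: A dh/dt = −0.0110 √h.
This is separable: 2 d(√h)/dt = −0.0110/A, so √h = √h₀ − (0.0110/(2A)) t.
√h = √4.98 − 0.0110·1070/(2·3.23) = 2.2316 − 1.8220 = 0.40961.
h = 0.40961² = 0.16778 m.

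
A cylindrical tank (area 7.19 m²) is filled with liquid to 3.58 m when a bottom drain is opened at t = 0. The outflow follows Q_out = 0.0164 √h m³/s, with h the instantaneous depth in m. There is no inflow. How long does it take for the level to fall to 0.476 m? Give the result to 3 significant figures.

With no inflow, A dh/dt = −0.0164 √h.
∫ h^(−1/2) dh = −(0.0164/A) ∫ dt, giving 2√h = 2√h₀ − (0.0164/A) t.
t = 2A(√h₀ − √h)/0.0164 = 2·7.19·(√3.58 − √0.476)/0.0164
  = 14.380 × (1.8921 − 0.68993) / 0.0164 = 1054.1 s.

1050 s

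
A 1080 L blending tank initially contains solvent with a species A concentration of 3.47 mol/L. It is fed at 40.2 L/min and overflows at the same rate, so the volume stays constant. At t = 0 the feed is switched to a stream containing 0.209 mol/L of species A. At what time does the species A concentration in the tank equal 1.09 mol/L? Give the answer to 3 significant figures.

35.2 min

Species balance on the tank: V dC/dt = Q(C_in − C), so τ = V/Q = 26.866 min.
C(t) = C_in + (C₀ − C_in) e^(−t/τ). Set C = 1.09 and solve for t:
e^(−t/τ) = (C − C_in)/(C₀ − C_in) = (1.09 − 0.209)/(3.47 − 0.209) = 0.27016
t = −τ ln(…) = 26.866 × 1.3087 = 35.160 min.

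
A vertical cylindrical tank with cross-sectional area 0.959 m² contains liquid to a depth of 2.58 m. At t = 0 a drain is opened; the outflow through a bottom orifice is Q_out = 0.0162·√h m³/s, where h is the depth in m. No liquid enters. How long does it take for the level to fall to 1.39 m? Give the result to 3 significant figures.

A dh/dt = −Q_out = −0.0162 √h.
This is separable: 2 d(√h)/dt = −0.0162/A, so √h = √h₀ − (0.0162/(2A)) t.
t = 2A(√h₀ − √h)/0.0162 = 2·0.959·(√2.58 − √1.39)/0.0162
  = 1.9180 × (1.6062 − 1.1790) / 0.0162 = 50.585 s.

50.6 s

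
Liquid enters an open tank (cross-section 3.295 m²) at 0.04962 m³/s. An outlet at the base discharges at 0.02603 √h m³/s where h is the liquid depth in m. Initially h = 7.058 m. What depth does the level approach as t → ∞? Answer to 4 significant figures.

A dh/dt = Q_in − 0.02603 √h. Steady state requires inflow = outflow:
Q_in = 0.02603 √h_ss ⇒ √h_ss = 0.04962/0.02603 = 1.90626.
h_ss = 1.90626² = 3.63383 m. (Since h₀ = 7.058 m > h_ss, the level will fall toward this value.)

3.634 m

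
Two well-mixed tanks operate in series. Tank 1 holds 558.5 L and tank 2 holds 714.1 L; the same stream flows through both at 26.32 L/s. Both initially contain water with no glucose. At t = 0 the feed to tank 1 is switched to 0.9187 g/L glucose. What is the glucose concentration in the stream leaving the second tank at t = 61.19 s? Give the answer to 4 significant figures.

Each tank obeys Vᵢ dCᵢ/dt = Q(Cᵢ₋₁ − Cᵢ), so τᵢ = Vᵢ/Q.
τ₁ = 558.5/26.32 = 21.2196 s; τ₂ = 714.1/26.32 = 27.1315 s.
Tank 1: C₁ = C_in(1 − e^(−t/τ₁)). Tank 2 (τ₁ ≠ τ₂): C₂ = C_in[1 − (τ₁ e^(−t/τ₁) − τ₂ e^(−t/τ₂))/(τ₁ − τ₂)].
At t = 61.19: e^(−t/τ₁) = 0.0559300, e^(−t/τ₂) = 0.104840.
C₂ = 0.9187·[1 − (21.2196·0.0559300 − 27.1315·0.104840)/(-5.91185)] = 0.9187·0.719604 = 0.661100 g/L.

0.6611 g/L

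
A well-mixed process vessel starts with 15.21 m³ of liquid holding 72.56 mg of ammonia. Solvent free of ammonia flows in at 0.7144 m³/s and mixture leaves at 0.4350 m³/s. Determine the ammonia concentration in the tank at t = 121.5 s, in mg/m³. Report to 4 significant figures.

Let m(t) be the amount of ammonia. Volume: V(t) = V₀ + (Q_in − Q_out) t = 15.21 + 0.279400 t; V(121.5) = 49.1571 m³.
Species balance (pure solvent in): dm/dt = −Q_out · m/V(t).
dm/m = −Q_out dt/(V₀ + 0.279400 t); integrating gives ln(m/m₀) = −(Q_out/(Q_in−Q_out)) ln(V/V₀).
m = m₀ (V₀/V)^(Q_out/(Q_in−Q_out)) = 72.56 × (15.21/49.1571)^(1.55691) = 11.6821 mg.
C = m/V = 11.6821/49.1571 = 0.237648 mg/m³.

0.2376 mg/m³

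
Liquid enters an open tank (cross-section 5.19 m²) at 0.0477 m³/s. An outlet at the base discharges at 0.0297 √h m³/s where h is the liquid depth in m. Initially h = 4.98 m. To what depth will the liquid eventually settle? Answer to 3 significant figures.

Level balance: A dh/dt = 0.0477 − 0.0297 √h. Setting dh/dt = 0:
Q_in = 0.0297 √h_ss ⇒ √h_ss = 0.0477/0.0297 = 1.6061.
h_ss = 1.6061² = 2.5794 m. (Since h₀ = 4.98 m > h_ss, the level will fall toward this value.)

2.58 m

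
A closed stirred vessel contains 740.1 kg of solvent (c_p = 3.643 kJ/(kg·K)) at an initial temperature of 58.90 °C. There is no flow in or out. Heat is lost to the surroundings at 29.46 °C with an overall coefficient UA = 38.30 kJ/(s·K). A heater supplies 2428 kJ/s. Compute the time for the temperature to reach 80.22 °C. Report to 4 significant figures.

69.59 s

M c_p dT/dt = −UA(T − T_amb) + Q̇.
τ = M c_p/UA = 70.3965 s; T_ss = T_amb + Q̇/UA = 29.46 + 2428/38.30 = 92.8543 °C.
T(t) = T_ss + (T₀ − T_ss)e^(−t/τ); set T = 80.22:
t = −τ ln[(T − T_ss)/(T₀ − T_ss)] = −70.3965 · ln(0.372096) = 69.5941 s.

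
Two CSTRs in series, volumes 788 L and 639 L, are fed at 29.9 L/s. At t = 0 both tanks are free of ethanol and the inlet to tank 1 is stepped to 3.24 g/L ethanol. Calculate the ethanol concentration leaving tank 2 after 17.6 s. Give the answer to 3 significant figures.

0.551 g/L

Time constants: τᵢ = Vᵢ/Q for each well-mixed tank.
τ₁ = 788/29.9 = 26.355 s; τ₂ = 639/29.9 = 21.371 s.
Solving the cascade with C₁(0)=C₂(0)=0 gives C₂(t) = C_in[1 − (τ₁ e^(−t/τ₁) − τ₂ e^(−t/τ₂))/(τ₁ − τ₂)].
At t = 17.6: e^(−t/τ₁) = 0.51283, e^(−t/τ₂) = 0.43888.
C₂ = 3.24·[1 − (26.355·0.51283 − 21.371·0.43888)/(4.9833)] = 3.24·0.17003 = 0.55090 g/L.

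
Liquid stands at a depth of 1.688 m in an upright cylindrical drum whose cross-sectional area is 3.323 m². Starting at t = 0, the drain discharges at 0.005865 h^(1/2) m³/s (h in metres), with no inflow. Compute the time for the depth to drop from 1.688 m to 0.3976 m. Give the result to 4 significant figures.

757.7 s

A dh/dt = −Q_out = −0.005865 √h.
Separate and integrate: 2(√h − √h₀) = −(0.005865/A) t.
t = 2A(√h₀ − √h)/0.005865 = 2·3.323·(√1.688 − √0.3976)/0.005865
  = 6.64600 × (1.29923 − 0.630555) / 0.005865 = 757.718 s.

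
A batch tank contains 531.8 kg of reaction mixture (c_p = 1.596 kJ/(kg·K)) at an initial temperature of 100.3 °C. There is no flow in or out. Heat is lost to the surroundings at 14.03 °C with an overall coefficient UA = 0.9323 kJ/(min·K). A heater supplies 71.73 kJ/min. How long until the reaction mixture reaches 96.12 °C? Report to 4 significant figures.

M c_p dT/dt = −UA(T − T_amb) + Q̇.
τ = M c_p/UA = 910.386 min; T_ss = T_amb + Q̇/UA = 14.03 + 71.73/0.9323 = 90.9688 °C.
T(t) = T_ss + (T₀ − T_ss)e^(−t/τ); set T = 96.12:
t = −τ ln[(T − T_ss)/(T₀ − T_ss)] = −910.386 · ln(0.552043) = 540.887 min.

540.9 min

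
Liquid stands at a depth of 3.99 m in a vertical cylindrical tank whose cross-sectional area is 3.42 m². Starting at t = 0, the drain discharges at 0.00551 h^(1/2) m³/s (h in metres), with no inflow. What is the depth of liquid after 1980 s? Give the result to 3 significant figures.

0.162 m

With no inflow, A dh/dt = −0.00551 √h.
Separate and integrate: 2(√h − √h₀) = −(0.00551/A) t.
√h = √3.99 − 0.00551·1980/(2·3.42) = 1.9975 − 1.5950 = 0.40250.
h = 0.40250² = 0.16200 m.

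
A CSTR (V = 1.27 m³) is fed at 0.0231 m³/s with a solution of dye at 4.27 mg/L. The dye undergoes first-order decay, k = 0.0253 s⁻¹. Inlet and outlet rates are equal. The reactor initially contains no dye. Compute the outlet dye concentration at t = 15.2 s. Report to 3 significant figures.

V dC/dt = Q(C_in − C) − k V C.
dC/dt = (Q/V) C_in − (Q/V + k) C; effective rate a = Q/V + k = 0.018189 + 0.0253 = 0.043489 s⁻¹.
C_ss = Q C_in/(Q + kV) = 1.7859 mg/L; C(t) = C_ss + (C₀ − C_ss) e^(−a t).
C(15.2) = 1.7859 + (-1.7859)·e^(−0.043489·15.2) = 1.7859 + (-1.7859)·0.51632 = 0.86381 mg/L.

0.864 mg/L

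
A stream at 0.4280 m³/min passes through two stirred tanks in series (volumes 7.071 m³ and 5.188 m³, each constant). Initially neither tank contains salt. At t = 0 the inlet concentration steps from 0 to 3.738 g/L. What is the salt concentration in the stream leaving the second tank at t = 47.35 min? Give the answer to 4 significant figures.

3.146 g/L

Time constants: τᵢ = Vᵢ/Q for each well-mixed tank.
τ₁ = 7.071/0.4280 = 16.5210 min; τ₂ = 5.188/0.4280 = 12.1215 min.
Tank 1: C₁ = C_in(1 − e^(−t/τ₁)). Tank 2 (τ₁ ≠ τ₂): C₂ = C_in[1 − (τ₁ e^(−t/τ₁) − τ₂ e^(−t/τ₂))/(τ₁ − τ₂)].
At t = 47.35: e^(−t/τ₁) = 0.0569236, e^(−t/τ₂) = 0.0201151.
C₂ = 3.738·[1 − (16.5210·0.0569236 − 12.1215·0.0201151)/(4.39953)] = 3.738·0.841662 = 3.14613 g/L.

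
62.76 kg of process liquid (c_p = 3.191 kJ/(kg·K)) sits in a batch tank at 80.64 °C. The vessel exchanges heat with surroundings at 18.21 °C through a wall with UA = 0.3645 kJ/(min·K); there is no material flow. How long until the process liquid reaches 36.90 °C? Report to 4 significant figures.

Lumped-capacitance energy balance: M c_p dT/dt = UA(T_amb − T).
τ = M c_p/UA = 549.430 min; T_ss = T_amb = 18.2100 °C.
T(t) = T_ss + (T₀ − T_ss)e^(−t/τ); set T = 36.90:
t = −τ ln[(T − T_ss)/(T₀ − T_ss)] = −549.430 · ln(0.299375) = 662.644 min.

662.6 min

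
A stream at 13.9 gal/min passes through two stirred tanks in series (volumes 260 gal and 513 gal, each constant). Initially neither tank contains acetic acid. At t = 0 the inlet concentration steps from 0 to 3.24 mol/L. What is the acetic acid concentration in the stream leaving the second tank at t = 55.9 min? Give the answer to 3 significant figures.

Each tank obeys Vᵢ dCᵢ/dt = Q(Cᵢ₋₁ − Cᵢ), so τᵢ = Vᵢ/Q.
τ₁ = 260/13.9 = 18.705 min; τ₂ = 513/13.9 = 36.906 min.
Tank 1: C₁ = C_in(1 − e^(−t/τ₁)). Tank 2 (τ₁ ≠ τ₂): C₂ = C_in[1 − (τ₁ e^(−t/τ₁) − τ₂ e^(−t/τ₂))/(τ₁ − τ₂)].
At t = 55.9: e^(−t/τ₁) = 0.050363, e^(−t/τ₂) = 0.21989.
C₂ = 3.24·[1 − (18.705·0.050363 − 36.906·0.21989)/(-18.201)] = 3.24·0.60590 = 1.9631 mol/L.

1.96 mol/L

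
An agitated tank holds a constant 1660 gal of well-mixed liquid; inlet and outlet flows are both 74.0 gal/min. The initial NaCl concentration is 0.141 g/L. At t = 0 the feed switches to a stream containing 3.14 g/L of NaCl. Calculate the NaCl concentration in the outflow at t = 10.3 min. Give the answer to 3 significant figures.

Unsteady species balance (constant V, well mixed): V dC/dt = Q(C_in − C).
Rewrite as dC/dt + C/τ = C_in/τ, τ = V/Q = 22.432 min.
Integrating: C(t) = C_in + (C₀ − C_in) e^(−t/τ).
C(10.3) = 3.14 + (0.141 − 3.14)·e^(−10.3/22.432) = 3.14 + (-2.9990)·0.63182 = 1.2452 g/L.

1.25 g/L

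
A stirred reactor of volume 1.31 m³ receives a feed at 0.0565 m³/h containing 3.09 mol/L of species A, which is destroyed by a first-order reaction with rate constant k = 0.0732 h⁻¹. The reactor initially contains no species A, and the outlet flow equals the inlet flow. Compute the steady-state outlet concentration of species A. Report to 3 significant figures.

Species balance: V dC/dt = Q C_in − Q C − k V C.
Steady state (dC/dt = 0): C_ss = Q C_in/(Q + kV) = C_in/(1 + kV/Q).
C_ss = 0.0565·3.09/(0.0565 + 0.0732·1.31) = 0.17458/0.15239 = 1.1456 mol/L.

1.15 mol/L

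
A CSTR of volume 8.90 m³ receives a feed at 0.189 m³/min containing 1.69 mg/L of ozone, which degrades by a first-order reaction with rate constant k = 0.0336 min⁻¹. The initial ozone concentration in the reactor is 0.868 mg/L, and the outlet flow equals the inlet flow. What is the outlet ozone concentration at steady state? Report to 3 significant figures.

Accumulation = in − out − consumed: V dC/dt = Q C_in − Q C − k V C.
At steady state: 0 = Q C_in − (Q + kV) C_ss, so C_ss = Q C_in/(Q + kV).
C_ss = 0.189·1.69/(0.189 + 0.0336·8.90) = 0.31941/0.48804 = 0.65448 mg/L.

0.654 mg/L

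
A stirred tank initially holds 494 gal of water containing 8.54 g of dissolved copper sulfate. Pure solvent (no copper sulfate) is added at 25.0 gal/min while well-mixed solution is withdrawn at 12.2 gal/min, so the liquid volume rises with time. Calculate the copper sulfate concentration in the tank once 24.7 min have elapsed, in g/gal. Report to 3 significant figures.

0.00658 g/gal

Total volume: dV/dt = Q_in − Q_out = 12.800 gal/min, so V(t) = 494 + 12.800 t and V(24.7) = 810.16 gal.
Solute balance: dm/dt = 0 − Q_out C = −Q_out m/V(t).
Separate: dm/m = −Q_out dt/V(t) ⇒ ln(m/m₀) = −(Q_out/(Q_in−Q_out)) ln(V/V₀).
m = m₀ (V₀/V)^(Q_out/(Q_in−Q_out)) = 8.54 × (494/810.16)^(0.95312) = 5.3295 g.
C = m/V = 5.3295/810.16 = 0.0065783 g/gal.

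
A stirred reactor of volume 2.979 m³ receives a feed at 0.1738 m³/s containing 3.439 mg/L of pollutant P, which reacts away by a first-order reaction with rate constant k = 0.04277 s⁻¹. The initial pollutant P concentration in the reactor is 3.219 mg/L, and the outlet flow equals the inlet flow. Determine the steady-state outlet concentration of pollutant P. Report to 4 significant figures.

1.984 mg/L

V dC/dt = Q(C_in − C) − k V C.
Steady state (dC/dt = 0): C_ss = Q C_in/(Q + kV) = C_in/(1 + kV/Q).
C_ss = 0.1738·3.439/(0.1738 + 0.04277·2.979) = 0.597698/0.301212 = 1.98431 mg/L.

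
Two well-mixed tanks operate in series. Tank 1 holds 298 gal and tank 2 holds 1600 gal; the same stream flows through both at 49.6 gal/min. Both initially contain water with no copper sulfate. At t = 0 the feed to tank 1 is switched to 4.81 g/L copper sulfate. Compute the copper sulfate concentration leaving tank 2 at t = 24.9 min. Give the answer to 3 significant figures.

2.10 g/L

Each tank obeys Vᵢ dCᵢ/dt = Q(Cᵢ₋₁ − Cᵢ), so τᵢ = Vᵢ/Q.
τ₁ = 298/49.6 = 6.0081 min; τ₂ = 1600/49.6 = 32.258 min.
Solving the cascade with C₁(0)=C₂(0)=0 gives C₂(t) = C_in[1 − (τ₁ e^(−t/τ₁) − τ₂ e^(−t/τ₂))/(τ₁ − τ₂)].
At t = 24.9: e^(−t/τ₁) = 0.015852, e^(−t/τ₂) = 0.46213.
C₂ = 4.81·[1 − (6.0081·0.015852 − 32.258·0.46213)/(-26.250)] = 4.81·0.43572 = 2.0958 g/L.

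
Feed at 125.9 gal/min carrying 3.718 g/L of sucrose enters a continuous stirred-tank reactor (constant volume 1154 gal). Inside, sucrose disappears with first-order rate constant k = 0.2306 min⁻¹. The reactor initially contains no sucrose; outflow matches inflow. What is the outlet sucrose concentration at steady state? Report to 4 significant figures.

Accumulation = in − out − consumed: V dC/dt = Q C_in − Q C − k V C.
At steady state: 0 = Q C_in − (Q + kV) C_ss, so C_ss = Q C_in/(Q + kV).
C_ss = 125.9·3.718/(125.9 + 0.2306·1154) = 468.096/392.012 = 1.19409 g/L.

1.194 g/L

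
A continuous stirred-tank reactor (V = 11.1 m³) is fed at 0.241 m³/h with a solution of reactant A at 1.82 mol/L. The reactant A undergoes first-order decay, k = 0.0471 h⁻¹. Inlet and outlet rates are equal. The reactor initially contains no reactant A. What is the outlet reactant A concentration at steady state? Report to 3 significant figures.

Species balance: V dC/dt = Q C_in − Q C − k V C.
At steady state: 0 = Q C_in − (Q + kV) C_ss, so C_ss = Q C_in/(Q + kV).
C_ss = 0.241·1.82/(0.241 + 0.0471·11.1) = 0.43862/0.76381 = 0.57425 mol/L.

0.574 mol/L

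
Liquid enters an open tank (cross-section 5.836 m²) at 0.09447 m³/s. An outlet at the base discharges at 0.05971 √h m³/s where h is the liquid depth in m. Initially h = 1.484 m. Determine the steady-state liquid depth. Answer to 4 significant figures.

Mass balance (ρ constant): A dh/dt = Q_in − 0.05971 √h. At steady state dh/dt = 0:
Q_in = 0.05971 √h_ss ⇒ √h_ss = 0.09447/0.05971 = 1.58215.
h_ss = 1.58215² = 2.50319 m. (Since h₀ = 1.484 m < h_ss, the level will rise toward this value.)

2.503 m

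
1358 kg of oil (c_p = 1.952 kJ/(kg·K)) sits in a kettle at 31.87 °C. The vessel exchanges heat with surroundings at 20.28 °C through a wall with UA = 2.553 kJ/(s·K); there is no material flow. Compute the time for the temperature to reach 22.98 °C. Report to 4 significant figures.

M c_p dT/dt = −UA(T − T_amb).
τ = M c_p/UA = 1038.31 s; T_ss = T_amb = 20.2800 °C.
T(t) = T_ss + (T₀ − T_ss)e^(−t/τ); set T = 22.98:
t = −τ ln[(T − T_ss)/(T₀ − T_ss)] = −1038.31 · ln(0.232959) = 1512.71 s.

1513 s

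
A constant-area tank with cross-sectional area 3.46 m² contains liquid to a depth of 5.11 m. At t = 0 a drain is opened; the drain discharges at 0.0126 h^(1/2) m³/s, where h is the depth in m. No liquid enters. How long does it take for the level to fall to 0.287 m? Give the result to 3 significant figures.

947 s

Unsteady balance on liquid volume: A dh/dt = −0.0126 √h.
Separate and integrate: 2(√h − √h₀) = −(0.0126/A) t.
t = 2A(√h₀ − √h)/0.0126 = 2·3.46·(√5.11 − √0.287)/0.0126
  = 6.9200 × (2.2605 − 0.53572) / 0.0126 = 947.28 s.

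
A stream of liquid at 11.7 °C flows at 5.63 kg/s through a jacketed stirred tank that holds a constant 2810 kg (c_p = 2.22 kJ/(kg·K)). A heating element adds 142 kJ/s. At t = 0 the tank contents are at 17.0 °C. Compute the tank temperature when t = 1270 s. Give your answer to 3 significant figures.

22.6 °C

First-law balance (no shaft work): M c_p dT/dt = ṁ c_p (T_in − T) + 142.
τ = M/ṁ = 499.11 s; T_ss = T_in + Q̇/(ṁ c_p) = 11.7 + 142/(5.63·2.22) = 23.061 °C.
T approaches T_ss exponentially: T(t) = T_ss + (T₀ − T_ss) e^(−t/τ).
T(1270) = 23.061 + (-6.0613)·e^(−1270/499.11) = 23.061 + (-6.0613)·0.078511 = 22.585 °C.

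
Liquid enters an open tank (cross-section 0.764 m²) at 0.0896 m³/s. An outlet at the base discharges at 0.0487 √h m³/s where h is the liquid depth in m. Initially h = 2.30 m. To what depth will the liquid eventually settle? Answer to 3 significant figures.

3.38 m

Volume balance on the tank: A dh/dt = Q_in − 0.0487 √h. At steady state dh/dt = 0:
Q_in = 0.0487 √h_ss ⇒ √h_ss = 0.0896/0.0487 = 1.8398.
h_ss = 1.8398² = 3.3850 m. (Since h₀ = 2.30 m < h_ss, the level will rise toward this value.)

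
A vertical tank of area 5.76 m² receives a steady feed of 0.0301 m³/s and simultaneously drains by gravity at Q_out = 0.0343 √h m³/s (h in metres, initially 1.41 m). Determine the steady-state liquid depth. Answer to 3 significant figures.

Level balance: A dh/dt = 0.0301 − 0.0343 √h. Setting dh/dt = 0:
Q_in = 0.0343 √h_ss ⇒ √h_ss = 0.0301/0.0343 = 0.87755.
h_ss = 0.87755² = 0.77010 m. (Since h₀ = 1.41 m > h_ss, the level will fall toward this value.)

0.770 m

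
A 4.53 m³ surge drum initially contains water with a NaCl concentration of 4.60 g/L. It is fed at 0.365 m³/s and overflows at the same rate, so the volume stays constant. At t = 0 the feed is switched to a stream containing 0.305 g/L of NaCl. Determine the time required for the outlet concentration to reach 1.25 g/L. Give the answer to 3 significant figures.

Species balance: V dC/dt = Q(C_in − C) ⇒ τ = V/Q = 12.411 s.
C(t) = C_in + (C₀ − C_in) e^(−t/τ). Set C = 1.25 and solve for t:
e^(−t/τ) = (C − C_in)/(C₀ − C_in) = (1.25 − 0.305)/(4.60 − 0.305) = 0.22002
t = −τ ln(…) = 12.411 × 1.5140 = 18.790 s.

18.8 s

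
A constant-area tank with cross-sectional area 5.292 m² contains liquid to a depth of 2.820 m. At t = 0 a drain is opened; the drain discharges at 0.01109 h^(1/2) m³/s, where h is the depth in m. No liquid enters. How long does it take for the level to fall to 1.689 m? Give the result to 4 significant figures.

362.3 s

A dh/dt = −Q_out = −0.01109 √h.
∫ h^(−1/2) dh = −(0.01109/A) ∫ dt, giving 2√h = 2√h₀ − (0.01109/A) t.
t = 2A(√h₀ − √h)/0.01109 = 2·5.292·(√2.820 − √1.689)/0.01109
  = 10.5840 × (1.67929 − 1.29962) / 0.01109 = 362.347 s.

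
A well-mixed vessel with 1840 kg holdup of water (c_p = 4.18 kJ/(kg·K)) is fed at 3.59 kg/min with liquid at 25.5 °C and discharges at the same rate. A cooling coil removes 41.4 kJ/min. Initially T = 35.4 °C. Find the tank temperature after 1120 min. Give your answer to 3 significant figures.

Heat balance on the well-mixed liquid: M c_p dT/dt = ṁ c_p (T_in − T) − 41.4.
Rearrange: dT/dt = (T_ss − T)/τ with τ = M/ṁ = 512.53 min and T_ss = T_in − Q̇/(ṁ c_p) = 22.741 °C.
T approaches T_ss exponentially: T(t) = T_ss + (T₀ − T_ss) e^(−t/τ).
T(1120) = 22.741 + (12.659)·e^(−1120/512.53) = 22.741 + (12.659)·0.11245 = 24.165 °C.

24.2 °C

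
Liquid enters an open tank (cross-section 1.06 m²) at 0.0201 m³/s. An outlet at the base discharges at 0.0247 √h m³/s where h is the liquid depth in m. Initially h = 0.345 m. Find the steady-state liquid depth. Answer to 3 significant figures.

Unsteady balance on liquid volume: A dh/dt = Q_in − 0.0247 √h. At steady state dh/dt = 0:
Q_in = 0.0247 √h_ss ⇒ √h_ss = 0.0201/0.0247 = 0.81377.
h_ss = 0.81377² = 0.66221 m. (Since h₀ = 0.345 m < h_ss, the level will rise toward this value.)

0.662 m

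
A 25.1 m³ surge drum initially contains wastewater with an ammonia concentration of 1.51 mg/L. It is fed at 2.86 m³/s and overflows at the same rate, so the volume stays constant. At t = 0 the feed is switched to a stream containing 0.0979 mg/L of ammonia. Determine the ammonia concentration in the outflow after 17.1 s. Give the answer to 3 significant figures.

0.299 mg/L

Unsteady species balance (constant V, well mixed): V dC/dt = Q(C_in − C).
So dC/dt = (C_in − C)/τ with τ = V/Q = 25.1/2.86 = 8.7762 s.
Integrating: C(t) = C_in + (C₀ − C_in) e^(−t/τ).
C(17.1) = 0.0979 + (1.51 − 0.0979)·e^(−17.1/8.7762) = 0.0979 + (1.4121)·0.14250 = 0.29912 mg/L.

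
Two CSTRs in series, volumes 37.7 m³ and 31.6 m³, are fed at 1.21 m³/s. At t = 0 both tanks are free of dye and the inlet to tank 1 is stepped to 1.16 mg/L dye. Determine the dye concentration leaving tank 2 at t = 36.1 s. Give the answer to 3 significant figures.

Species balance on tank i: dCᵢ/dt = (Cᵢ₋₁ − Cᵢ)/τᵢ with τᵢ = Vᵢ/Q.
τ₁ = 37.7/1.21 = 31.157 s; τ₂ = 31.6/1.21 = 26.116 s.
Solving the cascade with C₁(0)=C₂(0)=0 gives C₂(t) = C_in[1 − (τ₁ e^(−t/τ₁) − τ₂ e^(−t/τ₂))/(τ₁ − τ₂)].
At t = 36.1: e^(−t/τ₁) = 0.31391, e^(−t/τ₂) = 0.25100.
C₂ = 1.16·[1 − (31.157·0.31391 − 26.116·0.25100)/(5.0413)] = 1.16·0.36018 = 0.41781 mg/L.

0.418 mg/L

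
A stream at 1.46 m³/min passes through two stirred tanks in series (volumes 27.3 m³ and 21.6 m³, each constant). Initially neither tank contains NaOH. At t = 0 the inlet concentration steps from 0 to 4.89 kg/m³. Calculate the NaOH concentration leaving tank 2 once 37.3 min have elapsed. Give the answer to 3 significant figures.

Each tank obeys Vᵢ dCᵢ/dt = Q(Cᵢ₋₁ − Cᵢ), so τᵢ = Vᵢ/Q.
τ₁ = 27.3/1.46 = 18.699 min; τ₂ = 21.6/1.46 = 14.795 min.
Tank 1: C₁ = C_in(1 − e^(−t/τ₁)). Tank 2 (τ₁ ≠ τ₂): C₂ = C_in[1 − (τ₁ e^(−t/τ₁) − τ₂ e^(−t/τ₂))/(τ₁ − τ₂)].
At t = 37.3: e^(−t/τ₁) = 0.13604, e^(−t/τ₂) = 0.080363.
C₂ = 4.89·[1 − (18.699·0.13604 − 14.795·0.080363)/(3.9041)] = 4.89·0.65297 = 3.1930 kg/m³.

3.19 kg/m³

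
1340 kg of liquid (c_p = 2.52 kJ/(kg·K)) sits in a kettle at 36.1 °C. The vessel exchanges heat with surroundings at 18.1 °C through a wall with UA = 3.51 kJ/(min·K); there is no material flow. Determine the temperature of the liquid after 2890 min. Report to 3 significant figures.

M c_p dT/dt = −UA(T − T_amb).
dT/dt = (T_ss − T)/τ with T_ss = T_amb = 18.100 °C, τ = M c_p/UA = 1340·2.52/3.51 = 962.05 min.
Integrating: T(t) = T_ss + (T₀ − T_ss) e^(−t/τ).
T(2890) = 18.100 + (18.000)·0.049588 = 18.993 °C.

19.0 °C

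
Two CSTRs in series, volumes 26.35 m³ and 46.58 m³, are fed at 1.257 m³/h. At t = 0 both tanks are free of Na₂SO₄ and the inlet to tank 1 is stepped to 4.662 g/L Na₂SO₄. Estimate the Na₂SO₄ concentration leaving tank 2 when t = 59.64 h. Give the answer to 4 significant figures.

Species balance on tank i: dCᵢ/dt = (Cᵢ₋₁ − Cᵢ)/τᵢ with τᵢ = Vᵢ/Q.
τ₁ = 26.35/1.257 = 20.9626 h; τ₂ = 46.58/1.257 = 37.0565 h.
Solving the cascade with C₁(0)=C₂(0)=0 gives C₂(t) = C_in[1 − (τ₁ e^(−t/τ₁) − τ₂ e^(−t/τ₂))/(τ₁ − τ₂)].
At t = 59.64: e^(−t/τ₁) = 0.0581305, e^(−t/τ₂) = 0.200001.
C₂ = 4.662·[1 − (20.9626·0.0581305 − 37.0565·0.200001)/(-16.0939)] = 4.662·0.615211 = 2.86811 g/L.

2.868 g/L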